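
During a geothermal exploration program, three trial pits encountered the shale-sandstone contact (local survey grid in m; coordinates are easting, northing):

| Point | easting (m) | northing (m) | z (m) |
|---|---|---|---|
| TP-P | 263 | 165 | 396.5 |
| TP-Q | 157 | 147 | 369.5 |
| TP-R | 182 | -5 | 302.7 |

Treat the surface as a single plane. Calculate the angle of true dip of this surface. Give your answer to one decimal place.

Two edge vectors: TP-P→TP-Q = (-106, -18, -27), TP-P→TP-R = (-81, -170, -93.8).
Normal n = (TP-P→TP-Q) × (TP-P→TP-R) = (-2901.6, -7755.8, 16562).
So ∂z/∂easting = −n_x/n_z = 0.17520 and ∂z/∂northing = −n_y/n_z = 0.46829.
Gradient magnitude |∇z| = √(a² + b²) = √(0.03069 + 0.21929) = 0.49999.
True dip = arctan(0.49999) = 26.6°, dipping toward SSW (azimuth ≈ 201°).

26.6°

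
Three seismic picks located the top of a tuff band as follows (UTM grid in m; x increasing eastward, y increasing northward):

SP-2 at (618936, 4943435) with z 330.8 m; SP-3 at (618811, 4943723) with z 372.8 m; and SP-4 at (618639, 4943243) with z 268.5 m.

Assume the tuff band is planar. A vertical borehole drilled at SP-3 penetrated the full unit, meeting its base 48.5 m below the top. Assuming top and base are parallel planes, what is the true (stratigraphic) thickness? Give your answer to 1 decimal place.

Let the plane be z = a·x + b·y + c.
SP-3−SP-2: −125a + 288b = 42;  SP-4−SP-2: −297a − 192b = −62.3.
Solving gives a = 0.09018, b = 0.18498.
|∇z| = √(a²+b²) = 0.20579, so dip δ = arctan(0.20579) = 11.63°.
True thickness = vertical thickness × cos δ = 48.5 × cos 11.63° = 47.5 m.

47.5 m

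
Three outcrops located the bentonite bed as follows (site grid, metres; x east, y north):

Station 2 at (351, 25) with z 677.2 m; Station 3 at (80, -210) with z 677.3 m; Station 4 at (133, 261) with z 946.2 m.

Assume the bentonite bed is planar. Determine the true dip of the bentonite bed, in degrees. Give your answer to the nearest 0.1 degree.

Two edge vectors: Station 2→Station 3 = (-271, -235, 0.1), Station 2→Station 4 = (-218, 236, 269).
Normal n = (Station 2→Station 3) × (Station 2→Station 4) = (-63238.6, 72877.2, -115186).
So ∂z/∂x = −n_x/n_z = −0.54901 and ∂z/∂y = −n_y/n_z = 0.63269.
Gradient magnitude |∇z| = √(a² + b²) = √(0.30142 + 0.40030) = 0.83768.
True dip = arctan(0.83768) = 40.0°, dipping toward SE (azimuth ≈ 139°).

40.0°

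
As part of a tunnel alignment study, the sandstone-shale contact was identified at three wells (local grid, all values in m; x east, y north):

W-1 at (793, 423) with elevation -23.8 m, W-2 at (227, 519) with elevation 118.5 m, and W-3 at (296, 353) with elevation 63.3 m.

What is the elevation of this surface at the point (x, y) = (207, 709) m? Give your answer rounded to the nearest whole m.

Let the plane be z = a·x + b·y + c.
W-2−W-1: −566a + 96b = 142.3;  W-3−W-1: −497a − 70b = 87.1.
Solving gives a = −0.20980, b = 0.24532.
Then c = -23.8 − a·793 − b·423 = 38.80.
At (207, 709): z = −43.4 + 173.9 + 38.80 = 169.3 m.

169 m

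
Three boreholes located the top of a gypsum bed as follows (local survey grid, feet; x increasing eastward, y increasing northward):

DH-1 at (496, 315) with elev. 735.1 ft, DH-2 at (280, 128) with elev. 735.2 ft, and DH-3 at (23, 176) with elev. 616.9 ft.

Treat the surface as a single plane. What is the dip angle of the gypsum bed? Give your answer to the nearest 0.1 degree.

30.1°

Two edge vectors: DH-1→DH-2 = (-216, -187, 0.1), DH-1→DH-3 = (-473, -139, -118.2).
Normal n = (DH-1→DH-2) × (DH-1→DH-3) = (22117.3, -25578.5, -58427).
So ∂z/∂x = −n_x/n_z = 0.37855 and ∂z/∂y = −n_y/n_z = −0.43779.
Gradient magnitude |∇z| = √(a² + b²) = √(0.14330 + 0.19166) = 0.57875.
True dip = arctan(0.57875) = 30.1°, dipping toward NW (azimuth ≈ 319°).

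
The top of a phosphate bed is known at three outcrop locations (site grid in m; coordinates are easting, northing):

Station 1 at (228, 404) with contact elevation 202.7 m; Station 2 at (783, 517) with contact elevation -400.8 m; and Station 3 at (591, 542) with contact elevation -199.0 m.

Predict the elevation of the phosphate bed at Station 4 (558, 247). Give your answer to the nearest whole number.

-132 m

Let the plane be z = a·easting + b·northing + c.
Station 2−Station 1: 555a + 113b = −603.5;  Station 3−Station 1: 363a + 138b = −401.7.
Solving gives a = −1.06522, b = −0.10888.
Then c = 202.7 − a·228 − b·404 = 489.56.
At (558, 247): z = −594.4 − 26.9 + 489.56 = -131.7 m.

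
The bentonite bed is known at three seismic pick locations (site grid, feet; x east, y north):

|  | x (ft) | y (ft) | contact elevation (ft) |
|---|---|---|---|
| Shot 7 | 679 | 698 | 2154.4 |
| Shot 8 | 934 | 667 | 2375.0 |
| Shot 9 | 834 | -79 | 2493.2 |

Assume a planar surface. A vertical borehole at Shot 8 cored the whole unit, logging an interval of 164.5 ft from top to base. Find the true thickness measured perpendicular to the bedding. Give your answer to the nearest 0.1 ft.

Let the plane be z = a·x + b·y + c.
Shot 8−Shot 7: 255a − 31b = 220.6;  Shot 9−Shot 7: 155a − 777b = 338.8.
Solving gives a = 0.83227, b = −0.27001.
|∇z| = √(a²+b²) = 0.87498, so dip δ = arctan(0.87498) = 41.19°.
True thickness = vertical thickness × cos δ = 164.5 × cos 41.19° = 123.8 ft.

123.8 ft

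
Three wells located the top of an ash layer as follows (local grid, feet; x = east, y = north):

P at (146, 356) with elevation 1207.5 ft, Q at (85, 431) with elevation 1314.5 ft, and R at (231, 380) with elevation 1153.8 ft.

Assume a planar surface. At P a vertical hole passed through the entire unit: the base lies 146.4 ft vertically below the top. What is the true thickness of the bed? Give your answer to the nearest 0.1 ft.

Two edge vectors: P→Q = (-61, 75, 107), P→R = (85, 24, -53.7).
Normal n = (P→Q) × (P→R) = (-6595.5, 5819.3, -7839).
So ∂z/∂x = −n_x/n_z = −0.84137 and ∂z/∂y = −n_y/n_z = 0.74235.
|∇z| = √(a²+b²) = 1.12205, so dip δ = arctan(1.12205) = 48.29°.
True thickness = vertical thickness × cos δ = 146.4 × cos 48.29° = 97.4 ft.

97.4 ft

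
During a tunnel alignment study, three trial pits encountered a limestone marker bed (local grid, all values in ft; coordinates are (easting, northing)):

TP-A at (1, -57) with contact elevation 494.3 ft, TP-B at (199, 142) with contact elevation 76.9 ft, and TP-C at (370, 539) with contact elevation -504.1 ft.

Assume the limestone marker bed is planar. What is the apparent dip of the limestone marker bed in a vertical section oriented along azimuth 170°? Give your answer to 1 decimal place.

Two edge vectors: TP-A→TP-B = (198, 199, -417.4), TP-A→TP-C = (369, 596, -998.4).
Normal n = (TP-A→TP-B) × (TP-A→TP-C) = (50088.8, 43662.6, 44577).
So ∂z/∂E = −n_x/n_z = −1.12365 and ∂z/∂N = −n_y/n_z = −0.97949.
Unit vector along 170° is (sin 170°, cos 170°) = (0.1736, -0.9848).
Slope in that direction = a·(0.1736) + b·(-0.9848) = 0.76949.
Apparent dip = arctan|0.76949| = 37.6° (true dip is 56.1°, so apparent ≤ true as expected).

37.6°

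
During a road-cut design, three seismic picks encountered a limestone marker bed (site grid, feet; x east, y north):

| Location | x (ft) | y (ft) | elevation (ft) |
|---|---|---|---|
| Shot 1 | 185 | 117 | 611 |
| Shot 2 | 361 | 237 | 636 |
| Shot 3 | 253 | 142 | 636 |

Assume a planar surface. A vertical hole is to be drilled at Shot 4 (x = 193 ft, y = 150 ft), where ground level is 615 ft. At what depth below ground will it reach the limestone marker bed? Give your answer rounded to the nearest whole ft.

Let the plane be z = a·x + b·y + c.
Shot 2−Shot 1: 176a + 120b = 25;  Shot 3−Shot 1: 68a + 25b = 25.
Solving gives a = 0.63165, b = −0.71809.
Then c = 611 − a·185 − b·117 = 578.16.
At (193, 150): z_contact = 121.9 − 107.7 + 578.16 = 592.4 ft.
Depth below ground = 615 − 592.4 = 23 ft.

23 ft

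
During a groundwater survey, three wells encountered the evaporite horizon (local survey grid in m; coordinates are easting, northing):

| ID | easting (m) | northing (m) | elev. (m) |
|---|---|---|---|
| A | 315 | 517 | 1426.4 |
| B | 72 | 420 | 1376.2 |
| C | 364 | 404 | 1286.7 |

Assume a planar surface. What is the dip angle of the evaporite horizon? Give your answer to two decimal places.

49.15°

Let the plane be z = a·easting + b·northing + c.
B−A: −243a − 97b = −50.2;  C−A: 49a − 113b = −139.7.
Solving gives a = −0.24458, b = 1.13023.
Gradient magnitude |∇z| = √(a² + b²) = √(0.05982 + 1.27742) = 1.15639.
True dip = arctan(1.15639) = 49.15°, dipping toward SSE (azimuth ≈ 168°).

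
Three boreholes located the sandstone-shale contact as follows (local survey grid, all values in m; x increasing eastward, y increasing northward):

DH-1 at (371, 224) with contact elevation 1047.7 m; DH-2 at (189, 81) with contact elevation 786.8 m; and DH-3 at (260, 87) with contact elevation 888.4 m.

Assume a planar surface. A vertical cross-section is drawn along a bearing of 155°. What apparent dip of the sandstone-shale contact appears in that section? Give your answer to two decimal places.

Let the plane be z = a·x + b·y + c.
DH-2−DH-1: −182a − 143b = −260.9;  DH-3−DH-1: −111a − 137b = −159.3.
Solving gives a = 1.43068, b = 0.00361.
Unit vector along 155° is (sin 155°, cos 155°) = (0.4226, -0.9063).
Slope in that direction = a·(0.4226) + b·(-0.9063) = 0.60136.
Apparent dip = arctan|0.60136| = 31.02° (true dip is 55.0°, so apparent ≤ true as expected).

31.02°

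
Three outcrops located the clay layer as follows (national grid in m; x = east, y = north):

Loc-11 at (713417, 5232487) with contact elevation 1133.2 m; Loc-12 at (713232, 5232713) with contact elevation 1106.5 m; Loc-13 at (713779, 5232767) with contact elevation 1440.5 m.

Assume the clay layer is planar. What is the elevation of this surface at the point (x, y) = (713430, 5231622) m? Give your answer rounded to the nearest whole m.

Let the plane be z = a·x + b·y + c.
Loc-12−Loc-11: −185a + 226b = −26.7;  Loc-13−Loc-11: 362a + 280b = 307.3.
Solving gives a = 0.57574020, b = 0.35315017.
Then c = 1133.2 − a·713417 − b·5232487 = −2257463.30.
At (713430, 5231622): z = 410750.3 + 1847548.2 − 2257463.30 = 835.2 m.

835 m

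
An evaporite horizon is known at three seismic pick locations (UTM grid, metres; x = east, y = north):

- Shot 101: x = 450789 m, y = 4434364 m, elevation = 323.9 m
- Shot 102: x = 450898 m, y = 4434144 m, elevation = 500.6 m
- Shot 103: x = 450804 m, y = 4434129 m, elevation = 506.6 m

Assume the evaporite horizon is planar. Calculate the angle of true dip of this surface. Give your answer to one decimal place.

37.8°

Two edge vectors: Shot 101→Shot 102 = (109, -220, 176.7), Shot 101→Shot 103 = (15, -235, 182.7).
Normal n = (Shot 101→Shot 102) × (Shot 101→Shot 103) = (1330.5, -17263.8, -22315).
So ∂z/∂x = −n_x/n_z = 0.05962 and ∂z/∂y = −n_y/n_z = −0.77364.
Gradient magnitude |∇z| = √(a² + b²) = √(0.00355 + 0.59852) = 0.77594.
True dip = arctan(0.77594) = 37.8°, dipping toward N (azimuth ≈ 356°).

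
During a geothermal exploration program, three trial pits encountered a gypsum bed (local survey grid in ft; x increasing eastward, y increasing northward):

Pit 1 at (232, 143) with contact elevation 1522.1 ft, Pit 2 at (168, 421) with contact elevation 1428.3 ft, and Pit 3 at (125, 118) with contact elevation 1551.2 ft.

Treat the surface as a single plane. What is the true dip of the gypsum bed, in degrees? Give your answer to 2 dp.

22.86°

Let the plane be z = a·x + b·y + c.
Pit 2−Pit 1: −64a + 278b = −93.8;  Pit 3−Pit 1: −107a − 25b = 29.1.
Solving gives a = −0.18327, b = −0.37960.
Gradient magnitude |∇z| = √(a² + b²) = √(0.03359 + 0.14410) = 0.42153.
True dip = arctan(0.42153) = 22.86°, dipping toward NNE (azimuth ≈ 026°).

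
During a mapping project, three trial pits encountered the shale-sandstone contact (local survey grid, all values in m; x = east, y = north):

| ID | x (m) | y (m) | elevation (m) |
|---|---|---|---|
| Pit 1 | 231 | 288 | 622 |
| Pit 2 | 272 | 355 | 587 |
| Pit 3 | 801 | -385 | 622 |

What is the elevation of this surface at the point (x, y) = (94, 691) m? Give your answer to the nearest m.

Let the plane be z = a·x + b·y + c.
Pit 2−Pit 1: 41a + 67b = −35;  Pit 3−Pit 1: 570a − 673b = 0.
Solving gives a = −0.35807, b = −0.30327.
Then c = 622 − a·231 − b·288 = 792.06.
At (94, 691): z = −33.7 − 209.6 + 792.06 = 548.8 m.

549 m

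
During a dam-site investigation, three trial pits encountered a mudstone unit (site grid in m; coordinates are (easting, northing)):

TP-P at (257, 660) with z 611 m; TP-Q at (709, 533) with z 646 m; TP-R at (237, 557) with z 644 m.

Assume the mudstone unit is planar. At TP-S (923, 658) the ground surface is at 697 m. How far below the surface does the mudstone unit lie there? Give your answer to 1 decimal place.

Let the plane be z = a·E + b·N + c.
TP-Q−TP-P: 452a − 127b = 35;  TP-R−TP-P: −20a − 103b = 33.
Solving gives a = −0.01194, b = −0.31807.
Then c = 611 − a·257 − b·660 = 823.99.
At (923, 658): z_contact = −11.02 − 209.29 + 823.99 = 603.69 m.
Depth below ground = 697 − 603.69 = 93.3 m.

93.3 m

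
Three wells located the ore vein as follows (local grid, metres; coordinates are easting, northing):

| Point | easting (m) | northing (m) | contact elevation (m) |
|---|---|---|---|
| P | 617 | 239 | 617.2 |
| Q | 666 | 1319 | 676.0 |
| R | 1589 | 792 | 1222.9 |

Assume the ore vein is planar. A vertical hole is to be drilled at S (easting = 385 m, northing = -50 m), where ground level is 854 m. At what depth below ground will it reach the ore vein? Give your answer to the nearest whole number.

Two edge vectors: P→Q = (49, 1080, 58.8), P→R = (972, 553, 605.7).
Normal n = (P→Q) × (P→R) = (621639.6, 27474.3, -1022663).
So ∂z/∂easting = −n_x/n_z = 0.60786 and ∂z/∂northing = −n_y/n_z = 0.02687.
Intercept c from P: 617.2 − 375.05 − 6.42 = 235.73.
At (385, -50): z_contact = 234.0 − 1.3 + 235.73 = 468.4 m.
Depth below ground = 854 − 468.4 = 386 m.

386 m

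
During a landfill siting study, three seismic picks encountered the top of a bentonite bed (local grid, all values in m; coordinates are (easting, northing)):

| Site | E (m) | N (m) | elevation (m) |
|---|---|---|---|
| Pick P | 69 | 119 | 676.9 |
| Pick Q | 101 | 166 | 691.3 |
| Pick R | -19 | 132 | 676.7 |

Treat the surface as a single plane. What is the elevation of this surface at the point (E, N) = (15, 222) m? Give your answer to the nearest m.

703 m

Let the plane be z = a·E + b·N + c.
Pick Q−Pick P: 32a + 47b = 14.4;  Pick R−Pick P: −88a + 13b = −0.2.
Solving gives a = 0.04319, b = 0.27698.
Then c = 676.9 − a·69 − b·119 = 640.96.
At (15, 222): z = 0.6 + 61.5 + 640.96 = 703.1 m.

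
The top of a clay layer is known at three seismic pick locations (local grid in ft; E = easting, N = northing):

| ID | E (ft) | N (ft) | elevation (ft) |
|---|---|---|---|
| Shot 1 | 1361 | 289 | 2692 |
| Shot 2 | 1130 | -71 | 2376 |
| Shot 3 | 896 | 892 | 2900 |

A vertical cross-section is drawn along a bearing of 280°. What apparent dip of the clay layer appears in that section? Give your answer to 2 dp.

Two edge vectors: Shot 1→Shot 2 = (-231, -360, -316), Shot 1→Shot 3 = (-465, 603, 208).
Normal n = (Shot 1→Shot 2) × (Shot 1→Shot 3) = (115668, 194988, -306693).
So ∂z/∂E = −n_x/n_z = 0.37715 and ∂z/∂N = −n_y/n_z = 0.63578.
Unit vector along 280° is (sin 280°, cos 280°) = (-0.9848, 0.1736).
Slope in that direction = a·(-0.9848) + b·(0.1736) = −0.26101.
Apparent dip = arctan|0.26101| = 14.63° (true dip is 36.5°, so apparent ≤ true as expected).

14.63°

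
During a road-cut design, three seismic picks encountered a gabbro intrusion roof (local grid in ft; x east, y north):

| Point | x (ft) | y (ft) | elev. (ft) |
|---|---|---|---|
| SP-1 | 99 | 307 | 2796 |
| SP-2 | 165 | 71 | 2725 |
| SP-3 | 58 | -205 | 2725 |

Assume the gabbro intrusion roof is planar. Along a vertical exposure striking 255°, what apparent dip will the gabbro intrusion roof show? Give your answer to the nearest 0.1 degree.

21.3°

Let the plane be z = a·x + b·y + c.
SP-2−SP-1: 66a − 236b = −71;  SP-3−SP-1: −41a − 512b = −71.
Solving gives a = −0.45081, b = 0.17477.
Unit vector along 255° is (sin 255°, cos 255°) = (-0.9659, -0.2588).
Slope in that direction = a·(-0.9659) + b·(-0.2588) = 0.39022.
Apparent dip = arctan|0.39022| = 21.3° (true dip is 25.8°, so apparent ≤ true as expected).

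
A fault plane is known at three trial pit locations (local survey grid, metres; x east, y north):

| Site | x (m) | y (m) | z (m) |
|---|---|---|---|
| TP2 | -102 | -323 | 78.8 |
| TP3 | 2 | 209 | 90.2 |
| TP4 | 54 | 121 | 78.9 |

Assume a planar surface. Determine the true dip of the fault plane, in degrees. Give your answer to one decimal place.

8.2°

Let the plane be z = a·x + b·y + c.
TP3−TP2: 104a + 532b = 11.4;  TP4−TP2: 156a + 444b = 0.1.
Solving gives a = −0.13604, b = 0.04802.
Gradient magnitude |∇z| = √(a² + b²) = √(0.01851 + 0.00231) = 0.14427.
True dip = arctan(0.14427) = 8.2°, dipping toward ESE (azimuth ≈ 109°).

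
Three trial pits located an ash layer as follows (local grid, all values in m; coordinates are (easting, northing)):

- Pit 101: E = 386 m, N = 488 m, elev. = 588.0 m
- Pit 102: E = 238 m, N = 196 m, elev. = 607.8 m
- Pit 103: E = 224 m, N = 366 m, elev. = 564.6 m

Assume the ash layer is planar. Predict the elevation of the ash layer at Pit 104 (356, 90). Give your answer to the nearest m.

669 m

Let the plane be z = a·E + b·N + c.
Pit 102−Pit 101: −148a − 292b = 19.8;  Pit 103−Pit 101: −162a − 122b = −23.4.
Solving gives a = 0.31621, b = −0.22808.
Then c = 588 − a·386 − b·488 = 577.25.
At (356, 90): z = 112.6 − 20.5 + 577.25 = 669.3 m.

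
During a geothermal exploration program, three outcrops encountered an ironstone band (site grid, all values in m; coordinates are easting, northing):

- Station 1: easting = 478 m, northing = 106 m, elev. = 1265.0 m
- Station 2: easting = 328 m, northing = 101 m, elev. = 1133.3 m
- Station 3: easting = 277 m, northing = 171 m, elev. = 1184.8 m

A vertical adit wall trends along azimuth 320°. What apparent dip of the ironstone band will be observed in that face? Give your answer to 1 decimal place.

Let the plane be z = a·easting + b·northing + c.
Station 2−Station 1: −150a − 5b = −131.7;  Station 3−Station 1: −201a + 65b = −80.2.
Solving gives a = 0.83324, b = 1.34279.
Unit vector along 320° is (sin 320°, cos 320°) = (-0.6428, 0.7660).
Slope in that direction = a·(-0.6428) + b·(0.7660) = 0.49304.
Apparent dip = arctan|0.49304| = 26.2° (true dip is 57.7°, so apparent ≤ true as expected).

26.2°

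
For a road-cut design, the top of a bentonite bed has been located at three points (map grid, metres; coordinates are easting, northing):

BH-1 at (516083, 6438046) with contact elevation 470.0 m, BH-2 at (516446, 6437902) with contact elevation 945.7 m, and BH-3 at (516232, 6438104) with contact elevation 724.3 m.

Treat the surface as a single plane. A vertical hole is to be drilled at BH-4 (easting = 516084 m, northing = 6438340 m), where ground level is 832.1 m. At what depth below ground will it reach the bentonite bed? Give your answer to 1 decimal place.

Let the plane be z = a·easting + b·northing + c.
BH-2−BH-1: 363a − 144b = 475.7;  BH-3−BH-1: 149a + 58b = 254.3.
Solving gives a = 1.510463420, b = 0.504154317.
Then c = 470 − a·516083 − b·6438046 = −4024823.17.
At (516084, 6438340): z_contact = 779526.00 + 3245916.90 − 4024823.17 = 619.73 m.
Depth below ground = 832.1 − 619.73 = 212.4 m.

212.4 m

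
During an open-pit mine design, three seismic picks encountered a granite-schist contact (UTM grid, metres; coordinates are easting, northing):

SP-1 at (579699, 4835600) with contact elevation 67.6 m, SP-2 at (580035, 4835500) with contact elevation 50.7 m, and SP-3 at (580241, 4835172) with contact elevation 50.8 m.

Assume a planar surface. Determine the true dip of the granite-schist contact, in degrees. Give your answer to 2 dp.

4.19°

Two edge vectors: SP-1→SP-2 = (336, -100, -16.9), SP-1→SP-3 = (542, -428, -16.8).
Normal n = (SP-1→SP-2) × (SP-1→SP-3) = (-5553.2, -3515, -89608).
So ∂z/∂easting = −n_x/n_z = −0.06197 and ∂z/∂northing = −n_y/n_z = −0.03923.
Gradient magnitude |∇z| = √(a² + b²) = √(0.00384 + 0.00154) = 0.07334.
True dip = arctan(0.07334) = 4.19°, dipping toward ENE (azimuth ≈ 058°).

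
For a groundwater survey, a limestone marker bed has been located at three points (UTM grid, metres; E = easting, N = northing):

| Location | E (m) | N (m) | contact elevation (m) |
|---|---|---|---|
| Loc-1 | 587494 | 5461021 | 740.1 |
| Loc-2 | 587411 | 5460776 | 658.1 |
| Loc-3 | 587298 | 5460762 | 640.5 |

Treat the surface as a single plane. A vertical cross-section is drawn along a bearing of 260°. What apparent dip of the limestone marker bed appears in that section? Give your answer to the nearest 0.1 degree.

Let the plane be z = a·E + b·N + c.
Loc-2−Loc-1: −83a − 245b = −82;  Loc-3−Loc-1: −196a − 259b = −99.6.
Solving gives a = 0.11929, b = 0.29428.
Unit vector along 260° is (sin 260°, cos 260°) = (-0.9848, -0.1736).
Slope in that direction = a·(-0.9848) + b·(-0.1736) = −0.16858.
Apparent dip = arctan|0.16858| = 9.6° (true dip is 17.6°, so apparent ≤ true as expected).

9.6°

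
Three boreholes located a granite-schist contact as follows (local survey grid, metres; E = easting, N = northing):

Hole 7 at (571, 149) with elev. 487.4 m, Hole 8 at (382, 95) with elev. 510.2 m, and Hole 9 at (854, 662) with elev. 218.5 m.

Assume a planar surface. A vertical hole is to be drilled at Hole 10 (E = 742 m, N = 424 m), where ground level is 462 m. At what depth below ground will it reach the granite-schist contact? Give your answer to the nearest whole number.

Two edge vectors: Hole 7→Hole 8 = (-189, -54, 22.8), Hole 7→Hole 9 = (283, 513, -268.9).
Normal n = (Hole 7→Hole 8) × (Hole 7→Hole 9) = (2824.2, -44369.7, -81675).
So ∂z/∂E = −n_x/n_z = 0.03458 and ∂z/∂N = −n_y/n_z = −0.54325.
Intercept c from Hole 7: 487.4 − 19.74 + 80.94 = 548.60.
At (742, 424): z_contact = 25.7 − 230.3 + 548.60 = 343.9 m.
Depth below ground = 462 − 343.9 = 118 m.

118 m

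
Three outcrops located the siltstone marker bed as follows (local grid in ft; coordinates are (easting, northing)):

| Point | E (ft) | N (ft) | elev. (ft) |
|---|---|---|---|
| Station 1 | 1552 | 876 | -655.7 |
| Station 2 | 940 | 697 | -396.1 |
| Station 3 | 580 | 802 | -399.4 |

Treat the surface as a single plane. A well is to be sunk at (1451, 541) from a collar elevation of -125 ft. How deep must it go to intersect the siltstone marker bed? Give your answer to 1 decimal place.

Two edge vectors: Station 1→Station 2 = (-612, -179, 259.6), Station 1→Station 3 = (-972, -74, 256.3).
Normal n = (Station 1→Station 2) × (Station 1→Station 3) = (-26667.3, -95475.6, -128700).
So ∂z/∂E = −n_x/n_z = −0.207205 and ∂z/∂N = −n_y/n_z = −0.741846.
Intercept c from Station 1: -655.7 + 321.58 + 649.86 = 315.74.
At (1451, 541): z_contact = −300.65 − 401.34 + 315.74 = -386.25 ft.
Depth below ground = -125 − (-386.25) = 261.3 ft.

261.3 ft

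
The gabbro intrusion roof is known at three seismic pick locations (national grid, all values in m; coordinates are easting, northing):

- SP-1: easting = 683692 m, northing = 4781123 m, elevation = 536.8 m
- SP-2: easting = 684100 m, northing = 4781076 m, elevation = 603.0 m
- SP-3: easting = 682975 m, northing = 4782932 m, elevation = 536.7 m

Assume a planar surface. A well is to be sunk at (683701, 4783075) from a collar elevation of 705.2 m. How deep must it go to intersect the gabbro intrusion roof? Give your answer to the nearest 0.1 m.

35.4 m

Let the plane be z = a·easting + b·northing + c.
SP-2−SP-1: 408a − 47b = 66.2;  SP-3−SP-1: −717a + 1809b = −0.1.
Solving gives a = 0.170010918, b = 0.067328816.
Then c = 536.8 − a·683692 − b·4781123 = −437605.65.
At (683701, 4783075): z_contact = 116236.63 + 322038.78 − 437605.65 = 669.76 m.
Depth below ground = 705.2 − 669.76 = 35.4 m.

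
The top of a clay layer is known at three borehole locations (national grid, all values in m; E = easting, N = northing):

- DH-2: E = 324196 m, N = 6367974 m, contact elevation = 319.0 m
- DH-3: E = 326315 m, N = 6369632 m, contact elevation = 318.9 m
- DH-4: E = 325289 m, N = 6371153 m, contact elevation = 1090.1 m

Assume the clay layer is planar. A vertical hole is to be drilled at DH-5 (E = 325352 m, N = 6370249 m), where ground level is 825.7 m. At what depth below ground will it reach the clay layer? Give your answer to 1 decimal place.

Let the plane be z = a·E + b·N + c.
DH-3−DH-2: 2119a + 1658b = −0.1;  DH-4−DH-2: 1093a + 3179b = 771.1.
Solving gives a = −0.259702257, b = 0.331851075.
Then c = 319 − a·324196 − b·6367974 = −2028705.58.
At (325352, 6370249): z_contact = −84494.65 + 2113973.98 − 2028705.58 = 773.75 m.
Depth below ground = 825.7 − 773.75 = 52.0 m.

52.0 m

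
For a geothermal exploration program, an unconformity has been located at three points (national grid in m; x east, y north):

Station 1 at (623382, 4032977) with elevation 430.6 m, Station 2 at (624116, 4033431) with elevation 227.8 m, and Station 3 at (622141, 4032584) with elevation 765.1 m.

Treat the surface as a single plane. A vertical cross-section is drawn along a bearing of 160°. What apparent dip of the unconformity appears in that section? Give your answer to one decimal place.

3.9°

Two edge vectors: Station 1→Station 2 = (734, 454, -202.8), Station 1→Station 3 = (-1241, -393, 334.5).
Normal n = (Station 1→Station 2) × (Station 1→Station 3) = (72162.6, 6151.8, 274952).
So ∂z/∂x = −n_x/n_z = −0.26246 and ∂z/∂y = −n_y/n_z = −0.02237.
Unit vector along 160° is (sin 160°, cos 160°) = (0.3420, -0.9397).
Slope in that direction = a·(0.3420) + b·(-0.9397) = −0.06874.
Apparent dip = arctan|0.06874| = 3.9° (true dip is 14.8°, so apparent ≤ true as expected).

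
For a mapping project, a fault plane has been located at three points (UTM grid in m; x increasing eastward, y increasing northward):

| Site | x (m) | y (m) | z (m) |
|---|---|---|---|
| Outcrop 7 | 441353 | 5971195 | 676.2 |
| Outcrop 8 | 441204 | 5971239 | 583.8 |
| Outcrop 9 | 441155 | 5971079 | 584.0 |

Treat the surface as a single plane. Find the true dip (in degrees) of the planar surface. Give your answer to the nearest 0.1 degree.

30.7°

Two edge vectors: Outcrop 7→Outcrop 8 = (-149, 44, -92.4), Outcrop 7→Outcrop 9 = (-198, -116, -92.2).
Normal n = (Outcrop 7→Outcrop 8) × (Outcrop 7→Outcrop 9) = (-14775.2, 4557.4, 25996).
So ∂z/∂x = −n_x/n_z = 0.56836 and ∂z/∂y = −n_y/n_z = −0.17531.
Gradient magnitude |∇z| = √(a² + b²) = √(0.32304 + 0.03073) = 0.59479.
True dip = arctan(0.59479) = 30.7°, dipping toward WNW (azimuth ≈ 287°).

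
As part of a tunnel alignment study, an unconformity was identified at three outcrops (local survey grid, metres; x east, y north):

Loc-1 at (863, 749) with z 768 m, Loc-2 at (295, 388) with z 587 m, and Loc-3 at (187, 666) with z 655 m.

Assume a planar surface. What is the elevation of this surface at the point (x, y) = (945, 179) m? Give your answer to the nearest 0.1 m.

610.3 m

Let the plane be z = a·x + b·y + c.
Loc-2−Loc-1: −568a − 361b = −181;  Loc-3−Loc-1: −676a − 83b = −113.
Solving gives a = 0.13088, b = 0.29545.
Then c = 768 − a·863 − b·749 = 433.75.
At (945, 179): z = 123.7 + 52.9 + 433.75 = 610.3 m.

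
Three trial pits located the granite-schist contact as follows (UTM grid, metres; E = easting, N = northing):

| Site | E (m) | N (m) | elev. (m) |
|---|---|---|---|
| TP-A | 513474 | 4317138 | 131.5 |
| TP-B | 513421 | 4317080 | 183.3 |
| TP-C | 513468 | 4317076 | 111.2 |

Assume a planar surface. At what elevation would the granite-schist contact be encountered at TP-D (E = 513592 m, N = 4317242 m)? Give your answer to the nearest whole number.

Let the plane be z = a·E + b·N + c.
TP-B−TP-A: −53a − 58b = 51.8;  TP-C−TP-A: −6a − 62b = −20.3.
Solving gives a = −1.49387338, b = 0.47198775.
Then c = 131.5 − a·513474 − b·4317138 = −1270439.60.
At (513592, 4317242): z = −767241.4 + 2037685.3 − 1270439.60 = 4.3 m.

4 m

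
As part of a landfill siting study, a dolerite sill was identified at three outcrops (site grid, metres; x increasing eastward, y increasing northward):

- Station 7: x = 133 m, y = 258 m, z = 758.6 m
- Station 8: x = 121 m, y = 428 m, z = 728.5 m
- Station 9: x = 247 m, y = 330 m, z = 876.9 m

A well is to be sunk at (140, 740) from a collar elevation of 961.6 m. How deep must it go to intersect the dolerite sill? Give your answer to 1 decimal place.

243.2 m

Let the plane be z = a·x + b·y + c.
Station 8−Station 7: −12a + 170b = −30.1;  Station 9−Station 7: 114a + 72b = 118.3.
Solving gives a = 1.10048, b = −0.09938.
Then c = 758.6 − a·133 − b·258 = 637.88.
At (140, 740): z_contact = 154.07 − 73.54 + 637.88 = 718.40 m.
Depth below ground = 961.6 − 718.40 = 243.2 m.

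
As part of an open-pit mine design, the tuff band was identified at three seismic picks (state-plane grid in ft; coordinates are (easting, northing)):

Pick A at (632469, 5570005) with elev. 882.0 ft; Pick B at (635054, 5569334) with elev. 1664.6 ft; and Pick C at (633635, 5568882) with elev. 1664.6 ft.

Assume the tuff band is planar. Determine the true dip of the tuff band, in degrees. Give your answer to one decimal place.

Two edge vectors: Pick A→Pick B = (2585, -671, 782.6), Pick A→Pick C = (1166, -1123, 782.6).
Normal n = (Pick A→Pick B) × (Pick A→Pick C) = (353735.2, -1110509.4, -2120569).
So ∂z/∂E = −n_x/n_z = 0.16681 and ∂z/∂N = −n_y/n_z = −0.52368.
Gradient magnitude |∇z| = √(a² + b²) = √(0.02783 + 0.27425) = 0.54961.
True dip = arctan(0.54961) = 28.8°, dipping toward NNW (azimuth ≈ 342°).

28.8°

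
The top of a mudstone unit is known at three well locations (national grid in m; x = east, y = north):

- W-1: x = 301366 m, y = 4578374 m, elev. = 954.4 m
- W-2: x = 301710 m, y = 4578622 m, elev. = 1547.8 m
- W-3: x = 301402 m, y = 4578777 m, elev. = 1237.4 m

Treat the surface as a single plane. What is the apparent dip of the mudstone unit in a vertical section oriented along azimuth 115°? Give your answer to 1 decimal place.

43.0°

Two edge vectors: W-1→W-2 = (344, 248, 593.4), W-1→W-3 = (36, 403, 283).
Normal n = (W-1→W-2) × (W-1→W-3) = (-168956.2, -75989.6, 129704).
So ∂z/∂x = −n_x/n_z = 1.30263 and ∂z/∂y = −n_y/n_z = 0.58587.
Unit vector along 115° is (sin 115°, cos 115°) = (0.9063, -0.4226).
Slope in that direction = a·(0.9063) + b·(-0.4226) = 0.93298.
Apparent dip = arctan|0.93298| = 43.0° (true dip is 55.0°, so apparent ≤ true as expected).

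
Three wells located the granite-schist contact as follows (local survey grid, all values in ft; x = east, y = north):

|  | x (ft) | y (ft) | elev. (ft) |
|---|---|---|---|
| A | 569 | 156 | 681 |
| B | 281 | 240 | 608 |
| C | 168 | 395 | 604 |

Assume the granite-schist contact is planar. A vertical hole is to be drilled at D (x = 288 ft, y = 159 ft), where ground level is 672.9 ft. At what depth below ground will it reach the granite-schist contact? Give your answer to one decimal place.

Two edge vectors: A→B = (-288, 84, -73), A→C = (-401, 239, -77).
Normal n = (A→B) × (A→C) = (10979, 7097, -35148).
So ∂z/∂x = −n_x/n_z = 0.31236 and ∂z/∂y = −n_y/n_z = 0.20192.
Intercept c from A: 681 − 177.74 − 31.50 = 471.77.
At (288, 159): z_contact = 89.96 + 32.10 + 471.77 = 593.83 ft.
Depth below ground = 672.9 − 593.83 = 79.1 ft.

79.1 ft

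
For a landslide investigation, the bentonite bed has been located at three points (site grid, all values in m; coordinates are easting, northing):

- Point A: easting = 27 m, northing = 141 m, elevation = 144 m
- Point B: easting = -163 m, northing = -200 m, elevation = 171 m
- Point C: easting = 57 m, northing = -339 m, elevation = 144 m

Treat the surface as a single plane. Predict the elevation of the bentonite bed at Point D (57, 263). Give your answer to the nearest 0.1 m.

Two edge vectors: Point A→Point B = (-190, -341, 27), Point A→Point C = (30, -480, 0).
Normal n = (Point A→Point B) × (Point A→Point C) = (12960, 810, 101430).
So ∂z/∂easting = −n_x/n_z = −0.12777 and ∂z/∂northing = −n_y/n_z = −0.00799.
Intercept c from Point A: 144 + 3.45 + 1.13 = 148.58.
At (57, 263): z = −7.3 − 2.1 + 148.58 = 139.2 m.

139.2 m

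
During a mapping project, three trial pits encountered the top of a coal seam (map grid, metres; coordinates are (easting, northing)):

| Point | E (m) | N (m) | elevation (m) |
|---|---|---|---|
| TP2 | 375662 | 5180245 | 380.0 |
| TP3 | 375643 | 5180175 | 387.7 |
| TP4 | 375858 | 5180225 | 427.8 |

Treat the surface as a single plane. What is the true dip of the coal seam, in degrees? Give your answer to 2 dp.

Two edge vectors: TP2→TP3 = (-19, -70, 7.7), TP2→TP4 = (196, -20, 47.8).
Normal n = (TP2→TP3) × (TP2→TP4) = (-3192, 2417.4, 14100).
So ∂z/∂E = −n_x/n_z = 0.22638 and ∂z/∂N = −n_y/n_z = −0.17145.
Gradient magnitude |∇z| = √(a² + b²) = √(0.05125 + 0.02939) = 0.28398.
True dip = arctan(0.28398) = 15.85°, dipping toward NW (azimuth ≈ 307°).

15.85°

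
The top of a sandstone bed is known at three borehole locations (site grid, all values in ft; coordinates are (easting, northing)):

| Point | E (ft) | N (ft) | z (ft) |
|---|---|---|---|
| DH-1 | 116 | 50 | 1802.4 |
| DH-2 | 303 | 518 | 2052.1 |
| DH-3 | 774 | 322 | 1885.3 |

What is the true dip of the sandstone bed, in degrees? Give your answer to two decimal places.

Two edge vectors: DH-1→DH-2 = (187, 468, 249.7), DH-1→DH-3 = (658, 272, 82.9).
Normal n = (DH-1→DH-2) × (DH-1→DH-3) = (-29121.2, 148800.3, -257080).
So ∂z/∂E = −n_x/n_z = −0.11328 and ∂z/∂N = −n_y/n_z = 0.57881.
Gradient magnitude |∇z| = √(a² + b²) = √(0.01283 + 0.33502) = 0.58979.
True dip = arctan(0.58979) = 30.53°, dipping toward S (azimuth ≈ 169°).

30.53°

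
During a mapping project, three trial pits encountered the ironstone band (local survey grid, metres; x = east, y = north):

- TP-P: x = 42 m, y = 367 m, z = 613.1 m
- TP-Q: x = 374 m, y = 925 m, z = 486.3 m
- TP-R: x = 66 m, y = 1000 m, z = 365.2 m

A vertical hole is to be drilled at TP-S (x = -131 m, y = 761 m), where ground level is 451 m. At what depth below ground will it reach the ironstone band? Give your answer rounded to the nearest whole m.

48 m

Two edge vectors: TP-P→TP-Q = (332, 558, -126.8), TP-P→TP-R = (24, 633, -247.9).
Normal n = (TP-P→TP-Q) × (TP-P→TP-R) = (-58063.8, 79259.6, 196764).
So ∂z/∂x = −n_x/n_z = 0.29509 and ∂z/∂y = −n_y/n_z = −0.40282.
Intercept c from TP-P: 613.1 − 12.39 + 147.83 = 748.54.
At (-131, 761): z_contact = −38.7 − 306.5 + 748.54 = 403.3 m.
Depth below ground = 451 − 403.3 = 48 m.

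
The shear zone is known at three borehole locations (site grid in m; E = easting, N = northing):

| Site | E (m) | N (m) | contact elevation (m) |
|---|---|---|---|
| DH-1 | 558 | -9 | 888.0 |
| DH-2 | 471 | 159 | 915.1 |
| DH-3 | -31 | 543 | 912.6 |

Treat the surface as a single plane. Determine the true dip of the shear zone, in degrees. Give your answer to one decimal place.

19.0°

Two edge vectors: DH-1→DH-2 = (-87, 168, 27.1), DH-1→DH-3 = (-589, 552, 24.6).
Normal n = (DH-1→DH-2) × (DH-1→DH-3) = (-10826.4, -13821.7, 50928).
So ∂z/∂E = −n_x/n_z = 0.21258 and ∂z/∂N = −n_y/n_z = 0.27140.
Gradient magnitude |∇z| = √(a² + b²) = √(0.04519 + 0.07366) = 0.34474.
True dip = arctan(0.34474) = 19.0°, dipping toward SW (azimuth ≈ 218°).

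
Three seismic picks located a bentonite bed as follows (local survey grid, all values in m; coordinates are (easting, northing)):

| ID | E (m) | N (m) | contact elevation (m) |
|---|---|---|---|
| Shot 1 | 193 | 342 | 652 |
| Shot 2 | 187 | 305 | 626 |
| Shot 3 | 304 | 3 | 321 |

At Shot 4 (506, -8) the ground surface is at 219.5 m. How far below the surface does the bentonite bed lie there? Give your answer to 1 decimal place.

20.2 m

Two edge vectors: Shot 1→Shot 2 = (-6, -37, -26), Shot 1→Shot 3 = (111, -339, -331).
Normal n = (Shot 1→Shot 2) × (Shot 1→Shot 3) = (3433, -4872, 6141).
So ∂z/∂E = −n_x/n_z = −0.55903 and ∂z/∂N = −n_y/n_z = 0.79336.
Intercept c from Shot 1: 652 + 107.89 − 271.33 = 488.56.
At (506, -8): z_contact = −282.87 − 6.35 + 488.56 = 199.35 m.
Depth below ground = 219.5 − 199.35 = 20.2 m.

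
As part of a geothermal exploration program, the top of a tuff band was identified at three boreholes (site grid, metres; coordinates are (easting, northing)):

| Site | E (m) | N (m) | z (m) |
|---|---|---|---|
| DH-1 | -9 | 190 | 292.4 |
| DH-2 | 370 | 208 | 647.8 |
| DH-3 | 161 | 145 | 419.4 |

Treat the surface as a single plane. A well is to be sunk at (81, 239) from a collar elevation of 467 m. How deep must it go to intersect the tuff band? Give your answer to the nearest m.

63 m

Let the plane be z = a·E + b·N + c.
DH-2−DH-1: 379a + 18b = 355.4;  DH-3−DH-1: 170a − 45b = 127.
Solving gives a = 0.90872, b = 0.61074.
Then c = 292.4 − a·-9 − b·190 = 184.54.
At (81, 239): z_contact = 73.6 + 146.0 + 184.54 = 404.1 m.
Depth below ground = 467 − 404.1 = 63 m.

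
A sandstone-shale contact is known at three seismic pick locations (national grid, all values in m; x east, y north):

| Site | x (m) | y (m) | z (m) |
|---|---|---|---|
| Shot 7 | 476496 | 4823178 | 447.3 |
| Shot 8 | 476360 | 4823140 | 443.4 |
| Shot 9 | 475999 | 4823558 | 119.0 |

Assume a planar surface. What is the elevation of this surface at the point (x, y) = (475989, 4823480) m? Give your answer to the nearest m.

Let the plane be z = a·x + b·y + c.
Shot 8−Shot 7: −136a − 38b = −3.9;  Shot 9−Shot 7: −497a + 380b = −328.3.
Solving gives a = 0.19779214, b = −0.60525607.
Then c = 447.3 − a·476496 − b·4823178 = 2825457.91.
At (475989, 4823480): z = 94146.9 − 2919440.6 + 2825457.91 = 164.2 m.

164 m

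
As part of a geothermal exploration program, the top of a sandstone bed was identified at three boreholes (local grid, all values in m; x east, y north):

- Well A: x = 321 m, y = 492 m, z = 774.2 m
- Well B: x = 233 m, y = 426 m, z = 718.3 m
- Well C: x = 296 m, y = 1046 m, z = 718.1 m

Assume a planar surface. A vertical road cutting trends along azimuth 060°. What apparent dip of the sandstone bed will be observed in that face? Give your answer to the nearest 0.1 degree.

29.3°

Two edge vectors: Well A→Well B = (-88, -66, -55.9), Well A→Well C = (-25, 554, -56.1).
Normal n = (Well A→Well B) × (Well A→Well C) = (34671.2, -3539.3, -50402).
So ∂z/∂x = −n_x/n_z = 0.68789 and ∂z/∂y = −n_y/n_z = −0.07022.
Unit vector along 060° is (sin 60°, cos 60°) = (0.8660, 0.5000).
Slope in that direction = a·(0.8660) + b·(0.5000) = 0.56062.
Apparent dip = arctan|0.56062| = 29.3° (true dip is 34.7°, so apparent ≤ true as expected).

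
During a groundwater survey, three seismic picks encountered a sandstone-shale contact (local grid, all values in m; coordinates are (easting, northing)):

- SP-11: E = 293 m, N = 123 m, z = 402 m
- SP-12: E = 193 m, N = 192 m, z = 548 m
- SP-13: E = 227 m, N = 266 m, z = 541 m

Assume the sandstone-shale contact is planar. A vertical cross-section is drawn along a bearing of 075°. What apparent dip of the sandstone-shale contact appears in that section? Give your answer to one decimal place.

Two edge vectors: SP-11→SP-12 = (-100, 69, 146), SP-11→SP-13 = (-66, 143, 139).
Normal n = (SP-11→SP-12) × (SP-11→SP-13) = (-11287, 4264, -9746).
So ∂z/∂E = −n_x/n_z = −1.15812 and ∂z/∂N = −n_y/n_z = 0.43751.
Unit vector along 075° is (sin 75°, cos 75°) = (0.9659, 0.2588).
Slope in that direction = a·(0.9659) + b·(0.2588) = −1.00542.
Apparent dip = arctan|1.00542| = 45.2° (true dip is 51.1°, so apparent ≤ true as expected).

45.2°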